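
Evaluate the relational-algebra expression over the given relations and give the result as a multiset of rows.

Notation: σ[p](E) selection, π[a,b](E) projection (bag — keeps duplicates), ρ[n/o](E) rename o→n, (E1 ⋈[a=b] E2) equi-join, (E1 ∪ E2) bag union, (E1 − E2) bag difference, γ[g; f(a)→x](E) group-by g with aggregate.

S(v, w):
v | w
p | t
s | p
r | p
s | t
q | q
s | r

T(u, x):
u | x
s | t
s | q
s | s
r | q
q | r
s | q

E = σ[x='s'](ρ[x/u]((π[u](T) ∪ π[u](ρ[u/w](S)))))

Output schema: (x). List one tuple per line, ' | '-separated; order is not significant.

Subexpression sizes:
  T → 6
  π[u](T) → 6
  S → 6
  ρ[u/w](S) → 6
  π[u](ρ[u/w](S)) → 6
  (π[u](T) ∪ π[u](ρ[u/w](S))) → 12
  ρ[x/u]((π[u](T) ∪ π[u](ρ[u/w](S)))) → 12
  σ[x='s'](ρ[x/u]((π[u](T) ∪ π[u](ρ[u/w](S))))) → 4

== RESULT ==
x
s
s
s
s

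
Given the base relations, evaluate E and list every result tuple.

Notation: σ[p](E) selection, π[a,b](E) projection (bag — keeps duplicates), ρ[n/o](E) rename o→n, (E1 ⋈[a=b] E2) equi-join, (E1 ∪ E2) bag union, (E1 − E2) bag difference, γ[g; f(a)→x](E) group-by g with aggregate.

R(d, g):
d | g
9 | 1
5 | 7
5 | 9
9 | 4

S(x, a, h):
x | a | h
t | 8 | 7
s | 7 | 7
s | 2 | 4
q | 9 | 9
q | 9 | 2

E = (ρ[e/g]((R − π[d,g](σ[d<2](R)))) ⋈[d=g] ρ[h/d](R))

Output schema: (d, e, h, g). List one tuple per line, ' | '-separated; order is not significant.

Stepwise |·|:
  R → 4
  R → 4
  σ[d<2](R) → 0
  π[d,g](σ[d<2](R)) → 0
  (R − π[d,g](σ[d<2](R))) → 4
  ρ[e/g]((R − π[d,g](σ[d<2](R)))) → 4
  R → 4
  ρ[h/d](R) → 4
  (ρ[e/g]((R − π[d,g](σ[d<2](R)))) ⋈[d=g] ρ[h/d](R)) → 2

== RESULT ==
d | e | h | g
9 | 1 | 5 | 9
9 | 4 | 5 | 9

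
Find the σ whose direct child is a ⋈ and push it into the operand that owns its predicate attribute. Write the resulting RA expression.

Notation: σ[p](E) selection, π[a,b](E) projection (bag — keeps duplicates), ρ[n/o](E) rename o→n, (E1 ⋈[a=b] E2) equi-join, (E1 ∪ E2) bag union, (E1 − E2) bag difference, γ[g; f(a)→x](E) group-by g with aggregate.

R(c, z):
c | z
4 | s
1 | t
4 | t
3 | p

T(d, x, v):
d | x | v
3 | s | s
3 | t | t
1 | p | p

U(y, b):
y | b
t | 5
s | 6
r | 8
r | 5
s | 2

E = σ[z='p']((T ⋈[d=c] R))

σ filters on z, owned by the right side.
E' = (T ⋈[d=c] σ[z='p'](R))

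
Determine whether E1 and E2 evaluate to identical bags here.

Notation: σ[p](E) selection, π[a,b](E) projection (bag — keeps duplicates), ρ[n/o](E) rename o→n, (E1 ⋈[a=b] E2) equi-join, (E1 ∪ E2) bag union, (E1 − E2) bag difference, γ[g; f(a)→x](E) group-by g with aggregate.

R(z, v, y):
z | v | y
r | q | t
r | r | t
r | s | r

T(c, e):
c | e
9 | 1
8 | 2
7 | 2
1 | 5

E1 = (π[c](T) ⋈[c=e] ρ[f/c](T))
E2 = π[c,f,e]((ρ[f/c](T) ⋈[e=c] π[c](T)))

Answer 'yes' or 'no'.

E1 per-node cardinality:
  T → 4
  π[c](T) → 4
  T → 4
  ρ[f/c](T) → 4
  (π[c](T) ⋈[c=e] ρ[f/c](T)) → 1
E2 per-node cardinality:
  T → 4
  ρ[f/c](T) → 4
  T → 4
  π[c](T) → 4
  (ρ[f/c](T) ⋈[e=c] π[c](T)) → 1
  π[c,f,e]((ρ[f/c](T) ⋈[e=c] π[c](T))) → 1

E1 and E2 produce the same multiset:
c | f | e
1 | 9 | 1

yes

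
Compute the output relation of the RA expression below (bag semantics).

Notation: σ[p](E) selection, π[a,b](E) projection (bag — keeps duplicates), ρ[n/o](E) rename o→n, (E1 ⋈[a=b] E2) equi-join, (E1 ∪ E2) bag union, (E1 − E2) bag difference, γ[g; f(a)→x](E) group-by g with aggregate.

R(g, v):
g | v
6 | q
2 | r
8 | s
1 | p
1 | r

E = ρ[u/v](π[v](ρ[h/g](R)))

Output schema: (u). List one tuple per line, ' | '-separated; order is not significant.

Row counts bottom-up:
  R → 5
  ρ[h/g](R) → 5
  π[v](ρ[h/g](R)) → 5
  ρ[u/v](π[v](ρ[h/g](R))) → 5

== RESULT ==
u
p
q
r
r
s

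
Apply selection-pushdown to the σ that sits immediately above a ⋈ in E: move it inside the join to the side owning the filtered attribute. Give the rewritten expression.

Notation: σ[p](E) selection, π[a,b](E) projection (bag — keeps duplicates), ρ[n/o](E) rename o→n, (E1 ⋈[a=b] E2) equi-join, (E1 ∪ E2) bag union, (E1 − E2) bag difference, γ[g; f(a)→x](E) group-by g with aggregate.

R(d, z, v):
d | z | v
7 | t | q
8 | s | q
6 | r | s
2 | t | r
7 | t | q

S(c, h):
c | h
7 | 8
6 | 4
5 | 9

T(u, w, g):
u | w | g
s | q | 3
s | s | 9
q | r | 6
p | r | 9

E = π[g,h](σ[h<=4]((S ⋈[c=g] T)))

σ filters on h, owned by the left side.
E' = π[g,h]((σ[h<=4](S) ⋈[c=g] T))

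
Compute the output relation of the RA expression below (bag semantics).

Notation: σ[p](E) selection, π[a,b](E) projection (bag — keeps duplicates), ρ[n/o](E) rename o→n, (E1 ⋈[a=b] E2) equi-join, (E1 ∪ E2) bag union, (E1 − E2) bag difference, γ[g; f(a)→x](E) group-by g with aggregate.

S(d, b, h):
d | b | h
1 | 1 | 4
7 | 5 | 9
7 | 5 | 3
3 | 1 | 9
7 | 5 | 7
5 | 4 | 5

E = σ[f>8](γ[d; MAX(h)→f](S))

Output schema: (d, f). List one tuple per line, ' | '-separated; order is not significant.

Per-node cardinality:
  S → 6
  γ[d; MAX(h)→f](S) → 4
  σ[f>8](γ[d; MAX(h)→f](S)) → 2

== RESULT ==
d | f
3 | 9
7 | 9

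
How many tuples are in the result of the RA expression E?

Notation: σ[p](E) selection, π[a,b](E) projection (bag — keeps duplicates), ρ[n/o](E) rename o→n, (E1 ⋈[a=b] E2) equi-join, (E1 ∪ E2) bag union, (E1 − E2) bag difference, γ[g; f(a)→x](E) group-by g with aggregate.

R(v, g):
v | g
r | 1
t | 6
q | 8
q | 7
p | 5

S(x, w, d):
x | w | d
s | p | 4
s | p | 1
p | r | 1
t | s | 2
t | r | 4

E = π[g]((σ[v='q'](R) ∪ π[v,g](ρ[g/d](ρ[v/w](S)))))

Row counts bottom-up:
  R → 5
  σ[v='q'](R) → 2
  S → 5
  ρ[v/w](S) → 5
  ρ[g/d](ρ[v/w](S)) → 5
  π[v,g](ρ[g/d](ρ[v/w](S))) → 5
  (σ[v='q'](R) ∪ π[v,g](ρ[g/d](ρ[v/w](S)))) → 7
  π[g]((σ[v='q'](R) ∪ π[v,g](ρ[g/d](ρ[v/w](S))))) → 7

|E| = 7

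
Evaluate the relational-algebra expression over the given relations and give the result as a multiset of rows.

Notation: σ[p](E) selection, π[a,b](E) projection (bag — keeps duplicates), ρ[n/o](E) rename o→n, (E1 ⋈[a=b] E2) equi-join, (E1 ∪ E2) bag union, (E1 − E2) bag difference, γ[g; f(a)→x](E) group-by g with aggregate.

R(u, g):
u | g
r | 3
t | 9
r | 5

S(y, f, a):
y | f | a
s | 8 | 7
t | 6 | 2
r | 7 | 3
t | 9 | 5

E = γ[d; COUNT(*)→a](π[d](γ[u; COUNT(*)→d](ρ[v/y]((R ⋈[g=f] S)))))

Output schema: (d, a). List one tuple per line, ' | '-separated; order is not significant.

Per-node cardinality:
  R → 3
  S → 4
  (R ⋈[g=f] S) → 1
  ρ[v/y]((R ⋈[g=f] S)) → 1
  γ[u; COUNT(*)→d](ρ[v/y]((R ⋈[g=f] S))) → 1
  π[d](γ[u; COUNT(*)→d](ρ[v/y]((R ⋈[g=f] S)))) → 1
  γ[d; COUNT(*)→a](π[d](γ[u; COUNT(*)→d](ρ[v/y]((R ⋈[g=f] S))))) → 1

== RESULT ==
d | a
1 | 1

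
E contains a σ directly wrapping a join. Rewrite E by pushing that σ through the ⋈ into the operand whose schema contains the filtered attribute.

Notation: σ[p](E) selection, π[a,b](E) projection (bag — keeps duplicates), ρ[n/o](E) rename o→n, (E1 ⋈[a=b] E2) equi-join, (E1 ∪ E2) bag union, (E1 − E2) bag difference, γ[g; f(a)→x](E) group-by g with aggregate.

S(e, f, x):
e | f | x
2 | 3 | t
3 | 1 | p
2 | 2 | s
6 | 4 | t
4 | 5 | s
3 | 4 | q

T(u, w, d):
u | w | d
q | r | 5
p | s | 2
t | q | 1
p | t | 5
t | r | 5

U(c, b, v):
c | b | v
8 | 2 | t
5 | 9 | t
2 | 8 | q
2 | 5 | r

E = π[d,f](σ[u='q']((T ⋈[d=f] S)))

σ filters on u, owned by the left side.
E' = π[d,f]((σ[u='q'](T) ⋈[d=f] S))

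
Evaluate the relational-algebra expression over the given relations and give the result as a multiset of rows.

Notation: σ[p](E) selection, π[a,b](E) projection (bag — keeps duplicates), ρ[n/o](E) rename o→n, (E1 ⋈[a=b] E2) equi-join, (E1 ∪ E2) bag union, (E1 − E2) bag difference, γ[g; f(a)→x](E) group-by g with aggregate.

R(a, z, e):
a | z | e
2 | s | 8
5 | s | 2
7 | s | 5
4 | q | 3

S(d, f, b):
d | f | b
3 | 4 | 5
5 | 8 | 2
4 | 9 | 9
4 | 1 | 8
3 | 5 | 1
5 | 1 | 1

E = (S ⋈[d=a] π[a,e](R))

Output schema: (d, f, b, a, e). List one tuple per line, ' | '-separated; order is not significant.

Per-node cardinality:
  S → 6
  R → 4
  π[a,e](R) → 4
  (S ⋈[d=a] π[a,e](R)) → 4

== RESULT ==
d | f | b | a | e
4 | 1 | 8 | 4 | 3
4 | 9 | 9 | 4 | 3
5 | 1 | 1 | 5 | 2
5 | 8 | 2 | 5 | 2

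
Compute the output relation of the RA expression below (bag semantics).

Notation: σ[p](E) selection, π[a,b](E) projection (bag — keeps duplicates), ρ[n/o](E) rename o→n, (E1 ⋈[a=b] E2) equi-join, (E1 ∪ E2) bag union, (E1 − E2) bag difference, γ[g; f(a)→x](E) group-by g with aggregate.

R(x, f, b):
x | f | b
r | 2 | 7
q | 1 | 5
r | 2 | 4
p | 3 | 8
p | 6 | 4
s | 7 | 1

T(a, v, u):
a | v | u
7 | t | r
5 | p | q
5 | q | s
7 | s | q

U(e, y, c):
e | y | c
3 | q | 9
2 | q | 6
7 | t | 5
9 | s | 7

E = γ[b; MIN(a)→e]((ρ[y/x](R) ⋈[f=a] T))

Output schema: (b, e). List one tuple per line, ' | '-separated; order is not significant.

Stepwise |·|:
  R → 6
  ρ[y/x](R) → 6
  T → 4
  (ρ[y/x](R) ⋈[f=a] T) → 2
  γ[b; MIN(a)→e]((ρ[y/x](R) ⋈[f=a] T)) → 1

== RESULT ==
b | e
1 | 7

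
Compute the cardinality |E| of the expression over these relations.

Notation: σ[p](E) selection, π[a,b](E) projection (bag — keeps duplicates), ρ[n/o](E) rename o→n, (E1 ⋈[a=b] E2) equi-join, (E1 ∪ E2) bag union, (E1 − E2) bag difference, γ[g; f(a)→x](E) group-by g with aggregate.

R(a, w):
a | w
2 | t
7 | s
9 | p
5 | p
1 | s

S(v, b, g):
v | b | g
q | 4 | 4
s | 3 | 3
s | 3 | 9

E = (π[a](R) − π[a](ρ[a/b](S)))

Subexpression sizes:
  R → 5
  π[a](R) → 5
  S → 3
  ρ[a/b](S) → 3
  π[a](ρ[a/b](S)) → 3
  (π[a](R) − π[a](ρ[a/b](S))) → 5

|E| = 5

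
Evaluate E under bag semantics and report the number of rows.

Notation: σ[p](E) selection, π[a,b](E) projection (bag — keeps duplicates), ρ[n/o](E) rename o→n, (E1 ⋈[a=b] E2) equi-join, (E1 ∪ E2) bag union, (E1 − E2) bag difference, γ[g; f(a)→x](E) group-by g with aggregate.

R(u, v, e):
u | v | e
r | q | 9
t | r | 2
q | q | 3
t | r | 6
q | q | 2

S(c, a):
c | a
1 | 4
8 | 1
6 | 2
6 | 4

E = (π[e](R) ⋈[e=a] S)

Row counts bottom-up:
  R → 5
  π[e](R) → 5
  S → 4
  (π[e](R) ⋈[e=a] S) → 2

|E| = 2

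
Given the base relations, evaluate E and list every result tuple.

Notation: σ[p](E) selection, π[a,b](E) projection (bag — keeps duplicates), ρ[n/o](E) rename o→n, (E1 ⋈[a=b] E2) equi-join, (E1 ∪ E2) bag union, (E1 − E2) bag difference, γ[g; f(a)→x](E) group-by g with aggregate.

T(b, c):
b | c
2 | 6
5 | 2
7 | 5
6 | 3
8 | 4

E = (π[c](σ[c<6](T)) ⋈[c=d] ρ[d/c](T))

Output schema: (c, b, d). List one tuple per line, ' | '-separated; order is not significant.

Subexpression sizes:
  T → 5
  σ[c<6](T) → 4
  π[c](σ[c<6](T)) → 4
  T → 5
  ρ[d/c](T) → 5
  (π[c](σ[c<6](T)) ⋈[c=d] ρ[d/c](T)) → 4

== RESULT ==
c | b | d
2 | 5 | 2
3 | 6 | 3
4 | 8 | 4
5 | 7 | 5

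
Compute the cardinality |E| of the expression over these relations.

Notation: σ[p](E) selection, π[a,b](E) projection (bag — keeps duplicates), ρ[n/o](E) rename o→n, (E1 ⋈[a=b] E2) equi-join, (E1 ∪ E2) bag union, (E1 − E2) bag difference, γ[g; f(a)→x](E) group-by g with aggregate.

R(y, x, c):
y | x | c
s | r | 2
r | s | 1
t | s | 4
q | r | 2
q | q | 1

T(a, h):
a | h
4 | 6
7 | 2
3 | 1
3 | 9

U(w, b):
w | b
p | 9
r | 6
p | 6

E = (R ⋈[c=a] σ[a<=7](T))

Per-node cardinality:
  R → 5
  T → 4
  σ[a<=7](T) → 4
  (R ⋈[c=a] σ[a<=7](T)) → 1

|E| = 1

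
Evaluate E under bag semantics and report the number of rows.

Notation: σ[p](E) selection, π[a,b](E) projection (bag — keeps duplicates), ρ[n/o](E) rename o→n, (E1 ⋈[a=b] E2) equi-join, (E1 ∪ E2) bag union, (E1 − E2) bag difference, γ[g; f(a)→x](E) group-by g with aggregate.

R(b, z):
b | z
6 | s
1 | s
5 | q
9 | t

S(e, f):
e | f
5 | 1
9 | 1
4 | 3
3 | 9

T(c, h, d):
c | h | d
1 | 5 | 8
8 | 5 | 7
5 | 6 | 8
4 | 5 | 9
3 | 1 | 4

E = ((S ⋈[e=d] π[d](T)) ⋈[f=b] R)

Stepwise |·|:
  S → 4
  T → 5
  π[d](T) → 5
  (S ⋈[e=d] π[d](T)) → 2
  R → 4
  ((S ⋈[e=d] π[d](T)) ⋈[f=b] R) → 1

|E| = 1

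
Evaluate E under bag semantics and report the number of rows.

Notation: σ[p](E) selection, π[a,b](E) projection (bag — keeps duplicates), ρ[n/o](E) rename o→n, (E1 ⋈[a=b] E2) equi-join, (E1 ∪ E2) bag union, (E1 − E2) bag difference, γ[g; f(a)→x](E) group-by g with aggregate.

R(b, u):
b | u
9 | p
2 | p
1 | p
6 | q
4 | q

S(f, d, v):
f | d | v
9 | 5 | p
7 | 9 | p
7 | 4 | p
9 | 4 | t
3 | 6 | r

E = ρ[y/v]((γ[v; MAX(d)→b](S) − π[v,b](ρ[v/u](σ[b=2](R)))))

Subexpression sizes:
  S → 5
  γ[v; MAX(d)→b](S) → 3
  R → 5
  σ[b=2](R) → 1
  ρ[v/u](σ[b=2](R)) → 1
  π[v,b](ρ[v/u](σ[b=2](R))) → 1
  (γ[v; MAX(d)→b](S) − π[v,b](ρ[v/u](σ[b=2](R)))) → 3
  ρ[y/v]((γ[v; MAX(d)→b](S) − π[v,b](ρ[v/u](σ[b=2](R))))) → 3

|E| = 3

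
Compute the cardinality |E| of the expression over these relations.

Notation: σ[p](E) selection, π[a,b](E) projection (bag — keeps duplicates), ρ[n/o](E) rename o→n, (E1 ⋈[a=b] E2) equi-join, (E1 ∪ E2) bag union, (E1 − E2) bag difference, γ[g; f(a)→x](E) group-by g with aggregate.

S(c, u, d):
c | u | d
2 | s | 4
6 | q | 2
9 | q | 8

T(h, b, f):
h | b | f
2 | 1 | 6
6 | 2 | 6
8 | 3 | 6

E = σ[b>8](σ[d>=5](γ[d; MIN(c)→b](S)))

Subexpression sizes:
  S → 3
  γ[d; MIN(c)→b](S) → 3
  σ[d>=5](γ[d; MIN(c)→b](S)) → 1
  σ[b>8](σ[d>=5](γ[d; MIN(c)→b](S))) → 1

|E| = 1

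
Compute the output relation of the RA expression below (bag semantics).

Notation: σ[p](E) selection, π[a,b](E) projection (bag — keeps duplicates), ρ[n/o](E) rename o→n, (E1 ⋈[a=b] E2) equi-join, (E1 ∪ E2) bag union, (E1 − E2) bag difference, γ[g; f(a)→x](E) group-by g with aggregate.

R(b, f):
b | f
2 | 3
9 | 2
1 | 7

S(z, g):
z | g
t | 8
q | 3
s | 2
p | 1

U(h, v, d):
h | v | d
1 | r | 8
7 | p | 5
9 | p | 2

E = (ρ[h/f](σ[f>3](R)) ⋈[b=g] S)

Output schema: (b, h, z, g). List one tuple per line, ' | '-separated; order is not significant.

Per-node cardinality:
  R → 3
  σ[f>3](R) → 1
  ρ[h/f](σ[f>3](R)) → 1
  S → 4
  (ρ[h/f](σ[f>3](R)) ⋈[b=g] S) → 1

== RESULT ==
b | h | z | g
1 | 7 | p | 1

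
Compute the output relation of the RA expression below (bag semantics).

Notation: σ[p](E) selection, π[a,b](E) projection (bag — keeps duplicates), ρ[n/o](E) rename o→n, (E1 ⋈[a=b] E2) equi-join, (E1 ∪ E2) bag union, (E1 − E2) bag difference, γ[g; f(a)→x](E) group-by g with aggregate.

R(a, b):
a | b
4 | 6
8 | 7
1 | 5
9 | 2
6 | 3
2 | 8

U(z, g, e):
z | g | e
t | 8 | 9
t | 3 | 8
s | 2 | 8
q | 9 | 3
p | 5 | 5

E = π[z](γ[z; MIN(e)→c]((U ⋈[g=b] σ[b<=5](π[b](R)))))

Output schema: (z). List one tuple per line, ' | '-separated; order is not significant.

Stepwise |·|:
  U → 5
  R → 6
  π[b](R) → 6
  σ[b<=5](π[b](R)) → 3
  (U ⋈[g=b] σ[b<=5](π[b](R))) → 3
  γ[z; MIN(e)→c]((U ⋈[g=b] σ[b<=5](π[b](R)))) → 3
  π[z](γ[z; MIN(e)→c]((U ⋈[g=b] σ[b<=5](π[b](R))))) → 3

== RESULT ==
z
p
s
t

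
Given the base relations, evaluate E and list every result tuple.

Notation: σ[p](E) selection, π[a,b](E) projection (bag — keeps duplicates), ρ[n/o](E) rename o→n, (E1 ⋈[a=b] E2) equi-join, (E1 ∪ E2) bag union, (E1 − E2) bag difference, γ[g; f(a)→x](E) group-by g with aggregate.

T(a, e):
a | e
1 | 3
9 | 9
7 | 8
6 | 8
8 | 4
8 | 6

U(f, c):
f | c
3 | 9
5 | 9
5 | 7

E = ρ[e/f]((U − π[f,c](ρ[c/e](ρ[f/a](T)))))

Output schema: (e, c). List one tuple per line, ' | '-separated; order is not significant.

Per-node cardinality:
  U → 3
  T → 6
  ρ[f/a](T) → 6
  ρ[c/e](ρ[f/a](T)) → 6
  π[f,c](ρ[c/e](ρ[f/a](T))) → 6
  (U − π[f,c](ρ[c/e](ρ[f/a](T)))) → 3
  ρ[e/f]((U − π[f,c](ρ[c/e](ρ[f/a](T))))) → 3

== RESULT ==
e | c
3 | 9
5 | 7
5 | 9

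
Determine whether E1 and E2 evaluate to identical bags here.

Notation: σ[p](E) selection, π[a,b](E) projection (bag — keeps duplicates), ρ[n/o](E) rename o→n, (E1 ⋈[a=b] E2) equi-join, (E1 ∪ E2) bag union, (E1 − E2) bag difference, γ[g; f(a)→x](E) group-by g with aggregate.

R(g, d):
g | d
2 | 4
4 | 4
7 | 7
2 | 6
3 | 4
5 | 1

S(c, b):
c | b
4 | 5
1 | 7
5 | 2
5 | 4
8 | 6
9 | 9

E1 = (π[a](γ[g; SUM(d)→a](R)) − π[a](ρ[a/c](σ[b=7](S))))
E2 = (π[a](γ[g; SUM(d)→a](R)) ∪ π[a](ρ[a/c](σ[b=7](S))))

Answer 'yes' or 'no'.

E1 row counts bottom-up:
  R → 6
  γ[g; SUM(d)→a](R) → 5
  π[a](γ[g; SUM(d)→a](R)) → 5
  S → 6
  σ[b=7](S) → 1
  ρ[a/c](σ[b=7](S)) → 1
  π[a](ρ[a/c](σ[b=7](S))) → 1
  (π[a](γ[g; SUM(d)→a](R)) − π[a](ρ[a/c](σ[b=7](S)))) → 4
E2 row counts bottom-up:
  R → 6
  γ[g; SUM(d)→a](R) → 5
  π[a](γ[g; SUM(d)→a](R)) → 5
  S → 6
  σ[b=7](S) → 1
  ρ[a/c](σ[b=7](S)) → 1
  π[a](ρ[a/c](σ[b=7](S))) → 1
  (π[a](γ[g; SUM(d)→a](R)) ∪ π[a](ρ[a/c](σ[b=7](S)))) → 6

E1 result:
a
4
4
7
10
E2 result:
a
1
1
4
4
7
10
Witness: (1,) appears 0× in E1 but 2× in E2.

no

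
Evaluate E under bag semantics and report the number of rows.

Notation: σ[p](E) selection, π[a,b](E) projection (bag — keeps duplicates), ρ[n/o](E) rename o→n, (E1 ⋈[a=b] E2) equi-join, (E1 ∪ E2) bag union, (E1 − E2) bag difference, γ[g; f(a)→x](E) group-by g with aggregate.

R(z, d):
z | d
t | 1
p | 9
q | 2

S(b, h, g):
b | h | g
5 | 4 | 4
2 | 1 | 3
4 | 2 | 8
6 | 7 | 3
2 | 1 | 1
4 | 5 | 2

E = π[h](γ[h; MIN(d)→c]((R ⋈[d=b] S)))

Row counts bottom-up:
  R → 3
  S → 6
  (R ⋈[d=b] S) → 2
  γ[h; MIN(d)→c]((R ⋈[d=b] S)) → 1
  π[h](γ[h; MIN(d)→c]((R ⋈[d=b] S))) → 1

|E| = 1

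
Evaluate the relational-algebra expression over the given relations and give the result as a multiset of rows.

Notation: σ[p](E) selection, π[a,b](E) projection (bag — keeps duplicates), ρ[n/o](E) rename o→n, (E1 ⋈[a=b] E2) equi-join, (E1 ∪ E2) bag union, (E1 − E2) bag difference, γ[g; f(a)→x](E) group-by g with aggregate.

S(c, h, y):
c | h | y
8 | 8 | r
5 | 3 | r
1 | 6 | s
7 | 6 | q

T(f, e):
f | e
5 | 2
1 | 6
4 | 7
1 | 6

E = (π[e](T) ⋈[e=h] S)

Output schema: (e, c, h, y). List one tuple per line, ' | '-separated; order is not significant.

Per-node cardinality:
  T → 4
  π[e](T) → 4
  S → 4
  (π[e](T) ⋈[e=h] S) → 4

== RESULT ==
e | c | h | y
6 | 1 | 6 | s
6 | 1 | 6 | s
6 | 7 | 6 | q
6 | 7 | 6 | q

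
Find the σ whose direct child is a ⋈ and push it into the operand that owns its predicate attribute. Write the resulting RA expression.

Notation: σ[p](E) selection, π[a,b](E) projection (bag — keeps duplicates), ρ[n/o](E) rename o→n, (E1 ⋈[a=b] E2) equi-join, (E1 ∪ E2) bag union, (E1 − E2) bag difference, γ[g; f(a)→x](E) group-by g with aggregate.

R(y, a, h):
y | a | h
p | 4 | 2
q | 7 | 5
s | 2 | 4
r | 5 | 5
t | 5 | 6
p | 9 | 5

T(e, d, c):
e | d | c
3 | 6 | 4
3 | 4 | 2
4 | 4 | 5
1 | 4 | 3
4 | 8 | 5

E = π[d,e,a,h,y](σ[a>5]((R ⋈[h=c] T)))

σ filters on a, owned by the left side.
E' = π[d,e,a,h,y]((σ[a>5](R) ⋈[h=c] T))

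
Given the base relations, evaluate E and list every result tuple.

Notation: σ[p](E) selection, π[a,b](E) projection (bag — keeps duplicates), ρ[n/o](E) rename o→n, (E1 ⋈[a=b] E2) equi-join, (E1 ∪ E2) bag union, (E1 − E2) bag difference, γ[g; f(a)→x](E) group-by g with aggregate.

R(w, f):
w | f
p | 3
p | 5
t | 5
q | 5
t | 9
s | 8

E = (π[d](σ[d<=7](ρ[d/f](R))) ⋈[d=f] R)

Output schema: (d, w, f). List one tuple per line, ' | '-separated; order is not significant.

Subexpression sizes:
  R → 6
  ρ[d/f](R) → 6
  σ[d<=7](ρ[d/f](R)) → 4
  π[d](σ[d<=7](ρ[d/f](R))) → 4
  R → 6
  (π[d](σ[d<=7](ρ[d/f](R))) ⋈[d=f] R) → 10

== RESULT ==
d | w | f
3 | p | 3
5 | p | 5
5 | p | 5
5 | p | 5
5 | q | 5
5 | q | 5
5 | q | 5
5 | t | 5
5 | t | 5
5 | t | 5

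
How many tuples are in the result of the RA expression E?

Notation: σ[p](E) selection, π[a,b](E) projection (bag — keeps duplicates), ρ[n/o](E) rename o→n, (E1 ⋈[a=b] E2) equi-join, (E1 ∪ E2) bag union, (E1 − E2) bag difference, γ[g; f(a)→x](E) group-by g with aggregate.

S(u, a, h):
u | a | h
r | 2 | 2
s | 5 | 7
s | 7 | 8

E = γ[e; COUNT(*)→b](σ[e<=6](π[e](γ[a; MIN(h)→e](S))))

Per-node cardinality:
  S → 3
  γ[a; MIN(h)→e](S) → 3
  π[e](γ[a; MIN(h)→e](S)) → 3
  σ[e<=6](π[e](γ[a; MIN(h)→e](S))) → 1
  γ[e; COUNT(*)→b](σ[e<=6](π[e](γ[a; MIN(h)→e](S)))) → 1

|E| = 1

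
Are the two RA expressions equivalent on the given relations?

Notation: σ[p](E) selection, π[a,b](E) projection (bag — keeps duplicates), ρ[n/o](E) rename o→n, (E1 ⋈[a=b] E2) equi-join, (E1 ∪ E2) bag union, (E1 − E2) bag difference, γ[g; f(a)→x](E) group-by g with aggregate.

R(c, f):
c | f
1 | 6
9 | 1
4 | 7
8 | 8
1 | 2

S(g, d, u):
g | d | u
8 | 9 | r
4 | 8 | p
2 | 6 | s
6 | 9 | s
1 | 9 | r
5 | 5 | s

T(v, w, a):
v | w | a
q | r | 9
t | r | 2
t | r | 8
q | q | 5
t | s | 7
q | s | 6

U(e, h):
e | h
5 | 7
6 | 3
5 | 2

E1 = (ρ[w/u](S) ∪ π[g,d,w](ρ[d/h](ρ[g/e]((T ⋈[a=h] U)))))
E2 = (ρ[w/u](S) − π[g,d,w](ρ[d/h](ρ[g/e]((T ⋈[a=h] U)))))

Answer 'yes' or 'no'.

E1 per-node cardinality:
  S → 6
  ρ[w/u](S) → 6
  T → 6
  U → 3
  (T ⋈[a=h] U) → 2
  ρ[g/e]((T ⋈[a=h] U)) → 2
  ρ[d/h](ρ[g/e]((T ⋈[a=h] U))) → 2
  π[g,d,w](ρ[d/h](ρ[g/e]((T ⋈[a=h] U)))) → 2
  (ρ[w/u](S) ∪ π[g,d,w](ρ[d/h](ρ[g/e]((T ⋈[a=h] U))))) → 8
E2 per-node cardinality:
  S → 6
  ρ[w/u](S) → 6
  T → 6
  U → 3
  (T ⋈[a=h] U) → 2
  ρ[g/e]((T ⋈[a=h] U)) → 2
  ρ[d/h](ρ[g/e]((T ⋈[a=h] U))) → 2
  π[g,d,w](ρ[d/h](ρ[g/e]((T ⋈[a=h] U)))) → 2
  (ρ[w/u](S) − π[g,d,w](ρ[d/h](ρ[g/e]((T ⋈[a=h] U))))) → 6

E1 result:
g | d | w
1 | 9 | r
2 | 6 | s
4 | 8 | p
5 | 2 | r
5 | 5 | s
5 | 7 | s
6 | 9 | s
8 | 9 | r
E2 result:
g | d | w
1 | 9 | r
2 | 6 | s
4 | 8 | p
5 | 5 | s
6 | 9 | s
8 | 9 | r
Witness: (5, 2, 'r') appears 1× in E1 but 0× in E2.

no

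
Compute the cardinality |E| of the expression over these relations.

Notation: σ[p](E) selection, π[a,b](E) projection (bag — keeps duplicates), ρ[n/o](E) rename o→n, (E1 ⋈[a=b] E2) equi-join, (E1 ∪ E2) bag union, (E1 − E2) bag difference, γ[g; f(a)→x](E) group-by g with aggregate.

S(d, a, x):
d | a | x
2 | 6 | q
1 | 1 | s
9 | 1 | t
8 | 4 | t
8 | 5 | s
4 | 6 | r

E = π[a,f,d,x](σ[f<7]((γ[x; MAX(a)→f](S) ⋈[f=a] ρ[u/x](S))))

Subexpression sizes:
  S → 6
  γ[x; MAX(a)→f](S) → 4
  S → 6
  ρ[u/x](S) → 6
  (γ[x; MAX(a)→f](S) ⋈[f=a] ρ[u/x](S)) → 6
  σ[f<7]((γ[x; MAX(a)→f](S) ⋈[f=a] ρ[u/x](S))) → 6
  π[a,f,d,x](σ[f<7]((γ[x; MAX(a)→f](S) ⋈[f=a] ρ[u/x](S)))) → 6

|E| = 6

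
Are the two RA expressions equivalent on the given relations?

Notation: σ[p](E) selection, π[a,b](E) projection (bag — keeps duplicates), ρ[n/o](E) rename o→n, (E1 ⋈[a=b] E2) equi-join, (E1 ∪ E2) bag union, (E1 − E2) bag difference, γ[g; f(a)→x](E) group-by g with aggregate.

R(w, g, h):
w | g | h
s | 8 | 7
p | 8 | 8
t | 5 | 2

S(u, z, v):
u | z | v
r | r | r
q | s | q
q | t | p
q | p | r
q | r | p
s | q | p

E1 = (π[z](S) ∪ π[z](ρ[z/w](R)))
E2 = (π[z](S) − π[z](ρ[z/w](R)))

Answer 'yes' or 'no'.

E1 row counts bottom-up:
  S → 6
  π[z](S) → 6
  R → 3
  ρ[z/w](R) → 3
  π[z](ρ[z/w](R)) → 3
  (π[z](S) ∪ π[z](ρ[z/w](R))) → 9
E2 row counts bottom-up:
  S → 6
  π[z](S) → 6
  R → 3
  ρ[z/w](R) → 3
  π[z](ρ[z/w](R)) → 3
  (π[z](S) − π[z](ρ[z/w](R))) → 3

E1 result:
z
p
p
q
r
r
s
s
t
t
E2 result:
z
q
r
r
Witness: ('t',) appears 2× in E1 but 0× in E2.

no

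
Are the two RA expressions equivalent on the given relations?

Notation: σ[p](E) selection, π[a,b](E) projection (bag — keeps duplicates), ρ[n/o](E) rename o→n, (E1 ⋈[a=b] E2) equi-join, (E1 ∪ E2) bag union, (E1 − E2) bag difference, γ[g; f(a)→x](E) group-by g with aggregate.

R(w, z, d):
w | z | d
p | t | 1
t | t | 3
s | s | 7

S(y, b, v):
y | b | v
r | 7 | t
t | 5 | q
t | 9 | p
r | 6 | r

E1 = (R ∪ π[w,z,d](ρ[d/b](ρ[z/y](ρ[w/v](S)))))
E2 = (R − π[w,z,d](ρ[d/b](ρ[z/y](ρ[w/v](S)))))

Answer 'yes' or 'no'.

E1 subexpression sizes:
  R → 3
  S → 4
  ρ[w/v](S) → 4
  ρ[z/y](ρ[w/v](S)) → 4
  ρ[d/b](ρ[z/y](ρ[w/v](S))) → 4
  π[w,z,d](ρ[d/b](ρ[z/y](ρ[w/v](S)))) → 4
  (R ∪ π[w,z,d](ρ[d/b](ρ[z/y](ρ[w/v](S))))) → 7
E2 subexpression sizes:
  R → 3
  S → 4
  ρ[w/v](S) → 4
  ρ[z/y](ρ[w/v](S)) → 4
  ρ[d/b](ρ[z/y](ρ[w/v](S))) → 4
  π[w,z,d](ρ[d/b](ρ[z/y](ρ[w/v](S)))) → 4
  (R − π[w,z,d](ρ[d/b](ρ[z/y](ρ[w/v](S))))) → 3

E1 result:
w | z | d
p | t | 1
p | t | 9
q | t | 5
r | r | 6
s | s | 7
t | r | 7
t | t | 3
E2 result:
w | z | d
p | t | 1
s | s | 7
t | t | 3
Witness: ('r', 'r', 6) appears 1× in E1 but 0× in E2.

no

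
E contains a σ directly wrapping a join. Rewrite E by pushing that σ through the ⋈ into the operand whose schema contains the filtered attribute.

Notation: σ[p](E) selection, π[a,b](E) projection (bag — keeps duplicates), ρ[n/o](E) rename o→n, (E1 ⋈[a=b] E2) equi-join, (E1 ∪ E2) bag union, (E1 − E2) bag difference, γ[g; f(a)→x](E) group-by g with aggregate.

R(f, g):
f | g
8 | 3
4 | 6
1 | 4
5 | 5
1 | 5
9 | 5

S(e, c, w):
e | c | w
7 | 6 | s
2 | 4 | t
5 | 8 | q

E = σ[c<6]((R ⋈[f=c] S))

σ filters on c, owned by the right side.
E' = (R ⋈[f=c] σ[c<6](S))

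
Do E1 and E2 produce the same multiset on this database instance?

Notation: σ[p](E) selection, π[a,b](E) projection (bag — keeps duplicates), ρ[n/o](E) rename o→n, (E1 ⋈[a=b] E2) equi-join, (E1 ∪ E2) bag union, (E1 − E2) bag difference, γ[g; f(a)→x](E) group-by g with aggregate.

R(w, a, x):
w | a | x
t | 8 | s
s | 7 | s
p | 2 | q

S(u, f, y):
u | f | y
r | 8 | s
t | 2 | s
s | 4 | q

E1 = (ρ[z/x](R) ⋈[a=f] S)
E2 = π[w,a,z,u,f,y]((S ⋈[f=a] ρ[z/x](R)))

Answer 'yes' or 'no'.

E1 stepwise |·|:
  R → 3
  ρ[z/x](R) → 3
  S → 3
  (ρ[z/x](R) ⋈[a=f] S) → 2
E2 stepwise |·|:
  S → 3
  R → 3
  ρ[z/x](R) → 3
  (S ⋈[f=a] ρ[z/x](R)) → 2
  π[w,a,z,u,f,y]((S ⋈[f=a] ρ[z/x](R))) → 2

E1 and E2 produce the same multiset:
w | a | z | u | f | y
p | 2 | q | t | 2 | s
t | 8 | s | r | 8 | s

yes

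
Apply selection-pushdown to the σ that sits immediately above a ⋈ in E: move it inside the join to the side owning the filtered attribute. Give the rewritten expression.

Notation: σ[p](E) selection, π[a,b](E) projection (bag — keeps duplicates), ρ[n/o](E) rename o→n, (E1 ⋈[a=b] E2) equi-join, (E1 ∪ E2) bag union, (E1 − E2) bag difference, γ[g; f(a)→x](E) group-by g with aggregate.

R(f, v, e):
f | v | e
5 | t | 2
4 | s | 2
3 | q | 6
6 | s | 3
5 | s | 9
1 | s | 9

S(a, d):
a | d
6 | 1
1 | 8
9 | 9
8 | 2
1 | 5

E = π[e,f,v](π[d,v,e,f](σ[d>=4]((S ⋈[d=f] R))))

σ filters on d, owned by the left side.
E' = π[e,f,v](π[d,v,e,f]((σ[d>=4](S) ⋈[d=f] R)))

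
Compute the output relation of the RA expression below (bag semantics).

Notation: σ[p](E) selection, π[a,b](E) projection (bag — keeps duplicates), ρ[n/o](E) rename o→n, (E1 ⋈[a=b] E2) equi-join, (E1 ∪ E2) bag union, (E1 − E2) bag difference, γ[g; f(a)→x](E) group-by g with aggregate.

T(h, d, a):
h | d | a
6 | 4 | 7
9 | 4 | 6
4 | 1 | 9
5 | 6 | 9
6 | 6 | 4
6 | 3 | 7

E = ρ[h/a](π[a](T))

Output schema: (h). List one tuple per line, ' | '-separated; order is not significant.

Stepwise |·|:
  T → 6
  π[a](T) → 6
  ρ[h/a](π[a](T)) → 6

== RESULT ==
h
4
6
7
7
9
9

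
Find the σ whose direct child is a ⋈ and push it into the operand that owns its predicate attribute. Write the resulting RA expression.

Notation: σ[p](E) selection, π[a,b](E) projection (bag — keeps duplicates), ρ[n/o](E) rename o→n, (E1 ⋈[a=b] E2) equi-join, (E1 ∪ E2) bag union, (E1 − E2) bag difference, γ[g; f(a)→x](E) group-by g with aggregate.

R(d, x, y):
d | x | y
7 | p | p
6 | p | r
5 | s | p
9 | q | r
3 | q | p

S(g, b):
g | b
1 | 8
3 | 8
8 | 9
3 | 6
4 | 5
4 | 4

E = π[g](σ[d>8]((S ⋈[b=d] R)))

σ filters on d, owned by the right side.
E' = π[g]((S ⋈[b=d] σ[d>8](R)))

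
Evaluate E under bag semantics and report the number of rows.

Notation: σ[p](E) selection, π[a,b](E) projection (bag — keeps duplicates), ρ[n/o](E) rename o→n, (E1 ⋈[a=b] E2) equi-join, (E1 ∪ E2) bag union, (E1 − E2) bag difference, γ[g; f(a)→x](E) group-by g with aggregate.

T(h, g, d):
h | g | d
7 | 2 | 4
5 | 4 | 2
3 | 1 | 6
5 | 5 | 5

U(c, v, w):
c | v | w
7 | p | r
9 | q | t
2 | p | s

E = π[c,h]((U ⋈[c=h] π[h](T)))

Per-node cardinality:
  U → 3
  T → 4
  π[h](T) → 4
  (U ⋈[c=h] π[h](T)) → 1
  π[c,h]((U ⋈[c=h] π[h](T))) → 1

|E| = 1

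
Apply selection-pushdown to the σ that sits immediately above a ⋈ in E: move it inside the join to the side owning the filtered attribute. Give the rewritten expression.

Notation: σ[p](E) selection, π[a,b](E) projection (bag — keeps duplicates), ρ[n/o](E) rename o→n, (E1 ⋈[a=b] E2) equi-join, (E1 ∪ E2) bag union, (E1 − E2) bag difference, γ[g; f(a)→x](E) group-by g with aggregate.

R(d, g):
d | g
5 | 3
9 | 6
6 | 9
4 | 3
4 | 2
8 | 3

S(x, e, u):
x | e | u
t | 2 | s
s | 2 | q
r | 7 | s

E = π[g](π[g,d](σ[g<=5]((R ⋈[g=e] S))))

σ filters on g, owned by the left side.
E' = π[g](π[g,d]((σ[g<=5](R) ⋈[g=e] S)))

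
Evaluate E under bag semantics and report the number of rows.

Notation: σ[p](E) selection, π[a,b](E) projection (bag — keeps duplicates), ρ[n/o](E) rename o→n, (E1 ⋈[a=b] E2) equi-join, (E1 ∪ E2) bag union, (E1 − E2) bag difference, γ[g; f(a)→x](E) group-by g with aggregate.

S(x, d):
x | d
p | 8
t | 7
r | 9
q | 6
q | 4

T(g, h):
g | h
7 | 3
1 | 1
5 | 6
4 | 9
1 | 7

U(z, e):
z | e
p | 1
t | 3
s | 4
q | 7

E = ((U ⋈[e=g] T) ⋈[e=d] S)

Stepwise |·|:
  U → 4
  T → 5
  (U ⋈[e=g] T) → 4
  S → 5
  ((U ⋈[e=g] T) ⋈[e=d] S) → 2

|E| = 2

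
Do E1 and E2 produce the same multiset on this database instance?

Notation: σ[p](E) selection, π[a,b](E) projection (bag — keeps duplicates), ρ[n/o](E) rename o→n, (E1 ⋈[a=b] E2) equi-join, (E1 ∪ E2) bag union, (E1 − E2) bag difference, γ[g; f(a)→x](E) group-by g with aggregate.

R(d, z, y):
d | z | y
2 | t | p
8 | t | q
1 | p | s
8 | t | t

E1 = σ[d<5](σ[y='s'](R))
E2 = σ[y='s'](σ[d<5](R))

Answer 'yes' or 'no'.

E1 stepwise |·|:
  R → 4
  σ[y='s'](R) → 1
  σ[d<5](σ[y='s'](R)) → 1
E2 stepwise |·|:
  R → 4
  σ[d<5](R) → 2
  σ[y='s'](σ[d<5](R)) → 1

E1 and E2 produce the same multiset:
d | z | y
1 | p | s

yes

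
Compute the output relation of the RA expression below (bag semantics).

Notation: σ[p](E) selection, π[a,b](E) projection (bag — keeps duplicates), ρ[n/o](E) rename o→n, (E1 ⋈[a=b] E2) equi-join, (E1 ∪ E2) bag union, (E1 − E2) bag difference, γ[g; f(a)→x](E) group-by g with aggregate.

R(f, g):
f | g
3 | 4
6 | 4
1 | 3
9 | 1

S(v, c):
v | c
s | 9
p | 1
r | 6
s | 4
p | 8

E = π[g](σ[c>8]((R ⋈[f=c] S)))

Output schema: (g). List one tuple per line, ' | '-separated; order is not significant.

Subexpression sizes:
  R → 4
  S → 5
  (R ⋈[f=c] S) → 3
  σ[c>8]((R ⋈[f=c] S)) → 1
  π[g](σ[c>8]((R ⋈[f=c] S))) → 1

== RESULT ==
g
1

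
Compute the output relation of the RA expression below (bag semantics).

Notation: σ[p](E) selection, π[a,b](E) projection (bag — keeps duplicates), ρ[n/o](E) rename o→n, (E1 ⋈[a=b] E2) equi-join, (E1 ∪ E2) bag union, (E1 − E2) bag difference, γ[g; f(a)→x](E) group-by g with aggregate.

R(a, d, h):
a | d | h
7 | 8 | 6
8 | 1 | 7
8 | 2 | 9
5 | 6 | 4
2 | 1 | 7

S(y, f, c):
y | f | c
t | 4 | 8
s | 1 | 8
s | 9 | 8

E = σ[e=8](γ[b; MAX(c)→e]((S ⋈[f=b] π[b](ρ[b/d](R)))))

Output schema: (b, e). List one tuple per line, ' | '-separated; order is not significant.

Row counts bottom-up:
  S → 3
  R → 5
  ρ[b/d](R) → 5
  π[b](ρ[b/d](R)) → 5
  (S ⋈[f=b] π[b](ρ[b/d](R))) → 2
  γ[b; MAX(c)→e]((S ⋈[f=b] π[b](ρ[b/d](R)))) → 1
  σ[e=8](γ[b; MAX(c)→e]((S ⋈[f=b] π[b](ρ[b/d](R))))) → 1

== RESULT ==
b | e
1 | 8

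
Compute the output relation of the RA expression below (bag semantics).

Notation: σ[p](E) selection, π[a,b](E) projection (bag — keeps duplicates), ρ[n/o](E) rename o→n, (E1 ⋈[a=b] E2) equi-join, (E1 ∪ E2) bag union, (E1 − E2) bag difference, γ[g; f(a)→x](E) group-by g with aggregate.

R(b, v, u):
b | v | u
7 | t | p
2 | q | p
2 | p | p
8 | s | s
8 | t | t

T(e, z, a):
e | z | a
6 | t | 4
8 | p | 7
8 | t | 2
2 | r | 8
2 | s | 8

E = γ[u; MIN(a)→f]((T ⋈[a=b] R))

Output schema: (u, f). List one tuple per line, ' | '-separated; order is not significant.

Per-node cardinality:
  T → 5
  R → 5
  (T ⋈[a=b] R) → 7
  γ[u; MIN(a)→f]((T ⋈[a=b] R)) → 3

== RESULT ==
u | f
p | 2
s | 8
t | 8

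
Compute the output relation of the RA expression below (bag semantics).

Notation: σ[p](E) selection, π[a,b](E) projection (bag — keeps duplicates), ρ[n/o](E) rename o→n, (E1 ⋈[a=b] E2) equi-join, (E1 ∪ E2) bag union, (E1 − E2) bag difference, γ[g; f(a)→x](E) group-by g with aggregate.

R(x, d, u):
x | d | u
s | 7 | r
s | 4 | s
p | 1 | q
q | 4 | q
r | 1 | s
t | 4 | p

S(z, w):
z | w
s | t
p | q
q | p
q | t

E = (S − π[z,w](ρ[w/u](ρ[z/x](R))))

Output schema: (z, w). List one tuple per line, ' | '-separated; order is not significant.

Stepwise |·|:
  S → 4
  R → 6
  ρ[z/x](R) → 6
  ρ[w/u](ρ[z/x](R)) → 6
  π[z,w](ρ[w/u](ρ[z/x](R))) → 6
  (S − π[z,w](ρ[w/u](ρ[z/x](R)))) → 3

== RESULT ==
z | w
q | p
q | t
s | t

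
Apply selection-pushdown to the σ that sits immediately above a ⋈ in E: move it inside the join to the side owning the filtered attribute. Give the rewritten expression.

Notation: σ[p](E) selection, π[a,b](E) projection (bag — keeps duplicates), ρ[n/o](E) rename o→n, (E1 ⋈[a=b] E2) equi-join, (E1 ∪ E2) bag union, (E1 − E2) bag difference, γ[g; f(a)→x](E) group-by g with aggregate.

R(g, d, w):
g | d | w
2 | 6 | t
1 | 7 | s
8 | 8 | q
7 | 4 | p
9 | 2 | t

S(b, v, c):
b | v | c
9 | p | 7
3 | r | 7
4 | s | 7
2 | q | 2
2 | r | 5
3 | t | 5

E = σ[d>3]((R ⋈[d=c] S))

σ filters on d, owned by the left side.
E' = (σ[d>3](R) ⋈[d=c] S)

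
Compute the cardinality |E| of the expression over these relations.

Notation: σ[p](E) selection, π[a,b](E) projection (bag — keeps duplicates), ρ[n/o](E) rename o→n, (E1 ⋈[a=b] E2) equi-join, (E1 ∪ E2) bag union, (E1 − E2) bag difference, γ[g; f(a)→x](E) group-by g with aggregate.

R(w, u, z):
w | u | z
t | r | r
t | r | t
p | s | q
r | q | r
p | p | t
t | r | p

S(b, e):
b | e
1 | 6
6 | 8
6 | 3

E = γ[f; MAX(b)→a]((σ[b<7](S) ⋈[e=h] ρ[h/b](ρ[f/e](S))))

Subexpression sizes:
  S → 3
  σ[b<7](S) → 3
  S → 3
  ρ[f/e](S) → 3
  ρ[h/b](ρ[f/e](S)) → 3
  (σ[b<7](S) ⋈[e=h] ρ[h/b](ρ[f/e](S))) → 2
  γ[f; MAX(b)→a]((σ[b<7](S) ⋈[e=h] ρ[h/b](ρ[f/e](S)))) → 2

|E| = 2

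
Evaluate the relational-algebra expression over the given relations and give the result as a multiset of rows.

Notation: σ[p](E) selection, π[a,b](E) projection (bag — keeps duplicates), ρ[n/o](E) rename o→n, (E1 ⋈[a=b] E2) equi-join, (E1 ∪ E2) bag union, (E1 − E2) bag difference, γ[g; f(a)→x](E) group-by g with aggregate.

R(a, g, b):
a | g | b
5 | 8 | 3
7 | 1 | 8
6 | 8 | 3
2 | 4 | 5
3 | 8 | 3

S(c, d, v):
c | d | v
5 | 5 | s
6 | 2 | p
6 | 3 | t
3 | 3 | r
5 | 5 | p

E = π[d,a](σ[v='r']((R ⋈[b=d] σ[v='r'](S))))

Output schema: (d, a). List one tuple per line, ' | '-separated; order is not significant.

Row counts bottom-up:
  R → 5
  S → 5
  σ[v='r'](S) → 1
  (R ⋈[b=d] σ[v='r'](S)) → 3
  σ[v='r']((R ⋈[b=d] σ[v='r'](S))) → 3
  π[d,a](σ[v='r']((R ⋈[b=d] σ[v='r'](S)))) → 3

== RESULT ==
d | a
3 | 3
3 | 5
3 | 6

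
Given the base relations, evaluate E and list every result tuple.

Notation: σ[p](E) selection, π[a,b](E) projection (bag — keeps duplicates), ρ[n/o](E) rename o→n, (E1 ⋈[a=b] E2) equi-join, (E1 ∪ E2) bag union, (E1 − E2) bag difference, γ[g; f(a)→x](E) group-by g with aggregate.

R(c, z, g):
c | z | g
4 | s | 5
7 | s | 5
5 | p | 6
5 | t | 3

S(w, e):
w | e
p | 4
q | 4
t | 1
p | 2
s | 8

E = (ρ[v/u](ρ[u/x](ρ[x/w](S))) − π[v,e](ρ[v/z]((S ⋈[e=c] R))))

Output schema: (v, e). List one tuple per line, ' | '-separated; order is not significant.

Row counts bottom-up:
  S → 5
  ρ[x/w](S) → 5
  ρ[u/x](ρ[x/w](S)) → 5
  ρ[v/u](ρ[u/x](ρ[x/w](S))) → 5
  S → 5
  R → 4
  (S ⋈[e=c] R) → 2
  ρ[v/z]((S ⋈[e=c] R)) → 2
  π[v,e](ρ[v/z]((S ⋈[e=c] R))) → 2
  (ρ[v/u](ρ[u/x](ρ[x/w](S))) − π[v,e](ρ[v/z]((S ⋈[e=c] R)))) → 5

== RESULT ==
v | e
p | 2
p | 4
q | 4
s | 8
t | 1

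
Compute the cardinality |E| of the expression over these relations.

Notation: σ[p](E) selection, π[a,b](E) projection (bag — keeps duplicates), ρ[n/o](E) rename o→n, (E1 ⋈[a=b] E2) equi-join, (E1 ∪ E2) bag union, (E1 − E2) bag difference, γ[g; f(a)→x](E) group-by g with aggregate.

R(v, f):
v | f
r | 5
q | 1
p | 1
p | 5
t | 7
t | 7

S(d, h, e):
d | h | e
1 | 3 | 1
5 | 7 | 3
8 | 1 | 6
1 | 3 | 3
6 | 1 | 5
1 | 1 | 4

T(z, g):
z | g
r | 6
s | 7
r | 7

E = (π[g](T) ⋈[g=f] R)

Subexpression sizes:
  T → 3
  π[g](T) → 3
  R → 6
  (π[g](T) ⋈[g=f] R) → 4

|E| = 4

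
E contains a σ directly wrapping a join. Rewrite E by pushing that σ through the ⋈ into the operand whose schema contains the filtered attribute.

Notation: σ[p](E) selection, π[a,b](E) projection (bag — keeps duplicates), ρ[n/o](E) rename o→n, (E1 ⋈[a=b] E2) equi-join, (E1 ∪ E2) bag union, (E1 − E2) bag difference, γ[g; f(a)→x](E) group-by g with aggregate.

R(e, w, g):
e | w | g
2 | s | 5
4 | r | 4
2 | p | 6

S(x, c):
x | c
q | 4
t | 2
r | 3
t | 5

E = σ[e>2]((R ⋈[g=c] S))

σ filters on e, owned by the left side.
E' = (σ[e>2](R) ⋈[g=c] S)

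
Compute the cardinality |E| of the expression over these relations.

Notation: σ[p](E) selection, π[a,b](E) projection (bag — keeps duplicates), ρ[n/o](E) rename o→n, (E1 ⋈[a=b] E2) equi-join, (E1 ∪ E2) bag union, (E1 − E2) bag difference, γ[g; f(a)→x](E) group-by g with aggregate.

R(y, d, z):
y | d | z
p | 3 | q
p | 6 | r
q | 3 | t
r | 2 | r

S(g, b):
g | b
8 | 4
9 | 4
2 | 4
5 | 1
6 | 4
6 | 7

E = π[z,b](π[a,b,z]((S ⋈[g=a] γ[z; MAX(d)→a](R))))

Row counts bottom-up:
  S → 6
  R → 4
  γ[z; MAX(d)→a](R) → 3
  (S ⋈[g=a] γ[z; MAX(d)→a](R)) → 2
  π[a,b,z]((S ⋈[g=a] γ[z; MAX(d)→a](R))) → 2
  π[z,b](π[a,b,z]((S ⋈[g=a] γ[z; MAX(d)→a](R)))) → 2

|E| = 2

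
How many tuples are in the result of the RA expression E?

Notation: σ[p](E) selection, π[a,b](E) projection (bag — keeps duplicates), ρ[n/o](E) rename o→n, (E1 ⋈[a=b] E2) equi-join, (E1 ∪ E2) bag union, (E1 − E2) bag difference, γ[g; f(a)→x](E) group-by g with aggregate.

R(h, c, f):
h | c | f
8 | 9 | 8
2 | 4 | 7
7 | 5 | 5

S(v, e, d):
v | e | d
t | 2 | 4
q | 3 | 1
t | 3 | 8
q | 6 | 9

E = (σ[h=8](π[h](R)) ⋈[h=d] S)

Stepwise |·|:
  R → 3
  π[h](R) → 3
  σ[h=8](π[h](R)) → 1
  S → 4
  (σ[h=8](π[h](R)) ⋈[h=d] S) → 1

|E| = 1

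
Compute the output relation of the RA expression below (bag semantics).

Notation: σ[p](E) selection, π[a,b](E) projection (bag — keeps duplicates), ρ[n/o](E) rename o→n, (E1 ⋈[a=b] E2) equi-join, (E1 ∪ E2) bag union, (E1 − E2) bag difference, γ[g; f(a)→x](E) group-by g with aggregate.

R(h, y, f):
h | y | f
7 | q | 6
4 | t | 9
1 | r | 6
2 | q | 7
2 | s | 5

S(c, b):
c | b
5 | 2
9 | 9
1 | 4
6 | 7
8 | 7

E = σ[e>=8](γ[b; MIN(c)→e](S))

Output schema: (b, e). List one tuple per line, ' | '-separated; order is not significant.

Row counts bottom-up:
  S → 5
  γ[b; MIN(c)→e](S) → 4
  σ[e>=8](γ[b; MIN(c)→e](S)) → 1

== RESULT ==
b | e
9 | 9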